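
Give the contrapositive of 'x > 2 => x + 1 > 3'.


The contrapositive of (P → Q) is (¬Q → ¬P); it is logically equivalent to the original.
Here P = 'x > 2' and Q = 'x + 1 > 3'.

If not (x + 1 > 3), then not (x > 2).


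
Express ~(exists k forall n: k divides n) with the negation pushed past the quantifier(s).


Negation flips each quantifier (∀↔∃) and negates the inner predicate.
¬(exists k forall n: φ) = forall k exists n: ¬φ.

forall k exists n: ~(k divides n)


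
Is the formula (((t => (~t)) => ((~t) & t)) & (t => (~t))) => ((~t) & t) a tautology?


Build the truth table over {t}:
t | φ
-----
False | True
True | True
Every row evaluates to true.

Yes, it is a tautology.


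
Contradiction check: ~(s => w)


Truth table over {s, w}:
s | w | φ
---------
False | False | False
True | False | True
False | True | False
True | True | False
Satisfying assignment at row 2: s=True, w=False gives True.

No, it is not a contradiction.


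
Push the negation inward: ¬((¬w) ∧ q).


De Morgan: the negation of a conjunction is the disjunction of the negations.
Distribute ¬ across ∧, flipping it to ∨, and negate each literal.

w ∨ (¬q)


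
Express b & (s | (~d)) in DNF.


Step 1: Distribute ∧ over ∨: b ∧ (s ∨ (¬d)) = (b ∧ s) ∨ (b ∧ (¬d)).

(b & s) | (b & (~d))


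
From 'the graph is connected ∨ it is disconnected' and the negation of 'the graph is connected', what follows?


Disjunctive syllogism: from (P ∨ Q) and ¬P, infer Q.
One disjunct, 'the graph is connected', is ruled out; the other must hold.

it is disconnected


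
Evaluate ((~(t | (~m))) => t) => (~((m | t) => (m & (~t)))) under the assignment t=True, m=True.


Substitute t=True, m=True:
~m = False
t | (~m) = True | False = True
~(t | (~m)) = False
(~(t | (~m))) => t = False => True = True
m | t = True | True = True
~t = False
m & (~t) = True & False = False
(m | t) => (m & (~t)) = True => False = False
~((m | t) => (m & (~t))) = True
((~(t | (~m))) => t) => (~((m | t) => (m & (~t)))) = True => True = True

True


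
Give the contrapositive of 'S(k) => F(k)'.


The contrapositive of (P → Q) is (¬Q → ¬P); it is logically equivalent to the original.
Here P = 'S(k)' and Q = 'F(k)'.

If not (F(k)), then not (S(k)).


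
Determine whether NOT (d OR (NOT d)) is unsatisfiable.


Truth table over {d}:
d | φ
-----
F | F
T | F
Every row is false.

Yes, it is a contradiction.


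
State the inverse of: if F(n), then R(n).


The inverse of (P → Q) is (¬P → ¬Q). It is equivalent to the converse, not to the original.
Here P = 'F(n)' and Q = 'R(n)'.

If not (F(n)), then not (R(n)).


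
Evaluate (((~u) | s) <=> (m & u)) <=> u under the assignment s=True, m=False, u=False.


Substitute s=True, m=False, u=False:
~u = True
(~u) | s = True | True = True
m & u = False & False = False
((~u) | s) <=> (m & u) = True <=> False = False
(((~u) | s) <=> (m & u)) <=> u = False <=> False = True

True


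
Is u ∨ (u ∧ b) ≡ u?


Compare truth tables:
b | u | φ | ψ
-------------
F | F | F | F
T | F | F | F
F | T | T | T
T | T | T | T
The columns φ and ψ agree on every row.

Yes, they are logically equivalent.


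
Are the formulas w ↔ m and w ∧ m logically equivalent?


Compare truth tables:
m | w | φ | ψ
-------------
F | F | T | F
T | F | F | F
F | T | F | F
T | T | T | T
They differ at row 1 (m=F, w=F): φ=T but ψ=F.

No, they are not logically equivalent.


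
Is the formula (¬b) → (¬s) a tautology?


Build the truth table over {b, s}:
b | s | φ
---------
F | F | T
T | F | T
F | T | F
T | T | T
Counterexample at row 3: with b=F, s=T, the formula is F.

No, it is not a tautology.


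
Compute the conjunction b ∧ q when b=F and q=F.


Conjunction is true only when both operands are true.
Substitute: b=F, q=F.
F ∧ F evaluates to F.

F


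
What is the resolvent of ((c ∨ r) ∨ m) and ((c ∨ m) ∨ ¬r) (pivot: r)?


The clauses contain complementary literals r and ¬r.
Resolution eliminates this pair and disjoins the remaining literals (merging duplicates).

(c ∨ m)


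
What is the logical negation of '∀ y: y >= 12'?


¬(∀ x: φ) = ∃ x: ¬φ, and ¬(∃ x: φ) = ∀ x: ¬φ.
Apply to the universal statement.

∃ y: ¬(y >= 12)


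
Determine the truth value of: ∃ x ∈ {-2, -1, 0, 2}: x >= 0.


Evaluate the predicate on each element: -2:F, -1:F, 0:T, 2:T.
Witness x = 0 satisfies the predicate.

T


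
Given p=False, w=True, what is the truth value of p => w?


Implication is false only when antecedent is true and consequent is false.
Substitute: p=False, w=True.
False => True evaluates to True.

True


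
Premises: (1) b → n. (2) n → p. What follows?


Hypothetical syllogism: from (P → Q) and (Q → R), infer (P → R).
Chain the two implications through the shared middle term 'n'.

b → p


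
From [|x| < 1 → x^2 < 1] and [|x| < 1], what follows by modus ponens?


Modus ponens: from (P → Q) and P, infer Q.
P = '|x| < 1' is asserted, and P → Q holds, so Q follows.

x^2 < 1.


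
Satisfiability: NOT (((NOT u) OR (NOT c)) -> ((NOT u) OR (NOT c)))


Check all 4 assignments over {c, u}:
c | u | φ
---------
F | F | F
T | F | F
F | T | F
T | T | F
No assignment makes the formula true.

Unsatisfiable.


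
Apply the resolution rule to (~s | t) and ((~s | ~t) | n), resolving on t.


The clauses contain complementary literals t and ~t.
Resolution eliminates this pair and disjoins the remaining literals (merging duplicates).

(~s | n)


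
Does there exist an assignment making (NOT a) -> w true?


Search for a satisfying assignment over {a, w}.
Try a=T, w=F: the formula evaluates to T.
A satisfying assignment exists.

Satisfiable.


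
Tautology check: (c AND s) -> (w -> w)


Build the truth table over {c, s, w}:
c | s | w | φ
-------------
F | F | F | T
T | F | F | T
F | T | F | T
T | T | F | T
F | F | T | T
T | F | T | T
F | T | T | T
T | T | T | T
Every row evaluates to true.

Yes, it is a tautology.


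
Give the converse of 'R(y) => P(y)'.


The converse of (P → Q) is (Q → P). It is not in general equivalent to the original.
Here P = 'R(y)' and Q = 'P(y)'.

If P(y), then R(y).


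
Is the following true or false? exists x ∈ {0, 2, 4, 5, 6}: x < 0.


Evaluate the predicate on each element: 0:False, 2:False, 4:False, 5:False, 6:False.
No element satisfies the predicate.

False


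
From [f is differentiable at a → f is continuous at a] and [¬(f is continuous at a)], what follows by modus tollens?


Modus tollens: from (P → Q) and ¬Q, infer ¬P.
Q = 'f is continuous at a' is denied; since P → Q, P must also fail.

Not (f is differentiable at a).


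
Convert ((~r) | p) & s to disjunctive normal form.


Step 1: Distribute ∧ over ∨: ((¬r) ∨ p) ∧ s = ((¬r) ∧ s) ∨ (p ∧ s).

((~r) & s) | (p & s)


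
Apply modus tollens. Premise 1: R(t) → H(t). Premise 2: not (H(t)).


Modus tollens: from (P → Q) and ¬Q, infer ¬P.
Q = 'H(t)' is denied; since P → Q, P must also fail.

Not (R(t)).


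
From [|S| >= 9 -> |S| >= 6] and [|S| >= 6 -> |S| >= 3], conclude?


Hypothetical syllogism: from (P → Q) and (Q → R), infer (P → R).
Chain the two implications through the shared middle term '|S| >= 6'.

|S| >= 9 -> |S| >= 3


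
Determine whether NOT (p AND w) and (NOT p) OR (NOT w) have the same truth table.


Compare truth tables:
p | w | φ | ψ
-------------
F | F | T | T
T | F | T | T
F | T | T | T
T | T | F | F
The columns φ and ψ agree on every row.

Yes, they are logically equivalent.


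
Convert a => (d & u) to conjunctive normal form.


Step 1: Rewrite a → (d ∧ u) as ¬a ∨ (d ∧ u).
Step 2: Distribute ∨ over ∧.

((~a) | d) & ((~a) | u)


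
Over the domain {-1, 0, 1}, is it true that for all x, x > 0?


Evaluate the predicate on each element: -1:F, 0:F, 1:T.
Counterexample x = -1 fails the predicate.

F


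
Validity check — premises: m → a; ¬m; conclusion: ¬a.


This is denying the antecedent (fallacy). There exist truth assignments where the premises are all true but the conclusion is false.

Invalid.


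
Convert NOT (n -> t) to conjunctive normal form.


Step 1: Rewrite n → t as ¬n ∨ t.
Step 2: Negate: ¬(¬n ∨ t) = n ∧ ¬t (De Morgan + double negation).

n AND (NOT t)


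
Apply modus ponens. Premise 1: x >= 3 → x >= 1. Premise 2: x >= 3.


Modus ponens: from (P → Q) and P, infer Q.
P = 'x >= 3' is asserted, and P → Q holds, so Q follows.

x >= 1.


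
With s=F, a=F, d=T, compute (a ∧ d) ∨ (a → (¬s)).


Substitute s=F, a=F, d=T:
a ∧ d = F ∧ T = F
¬s = T
a → (¬s) = F → T = T
(a ∧ d) ∨ (a → (¬s)) = F ∨ T = T

T


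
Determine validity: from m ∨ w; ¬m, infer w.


This matches the form of disjunctive syllogism: the conclusion follows in every model of the premises.

Valid.


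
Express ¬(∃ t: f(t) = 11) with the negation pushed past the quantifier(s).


¬(∀ x: φ) = ∃ x: ¬φ, and ¬(∃ x: φ) = ∀ x: ¬φ.
Apply to the existential statement.

∀ t: ¬(f(t) = 11)


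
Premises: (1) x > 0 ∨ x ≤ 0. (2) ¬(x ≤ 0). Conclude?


Disjunctive syllogism: from (P ∨ Q) and ¬P, infer Q.
One disjunct, 'x ≤ 0', is ruled out; the other must hold.

x > 0


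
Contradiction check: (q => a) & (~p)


Truth table over {a, p, q}:
a | p | q | φ
-------------
False | False | False | True
True | False | False | True
False | True | False | False
True | True | False | False
False | False | True | False
True | False | True | True
False | True | True | False
True | True | True | False
Satisfying assignment at row 1: a=False, p=False, q=False gives True.

No, it is not a contradiction.


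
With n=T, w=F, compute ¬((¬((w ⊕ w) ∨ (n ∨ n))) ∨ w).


Substitute n=T, w=F:
w ⊕ w = F ⊕ F = F
n ∨ n = T ∨ T = T
(w ⊕ w) ∨ (n ∨ n) = F ∨ T = T
¬((w ⊕ w) ∨ (n ∨ n)) = F
(¬((w ⊕ w) ∨ (n ∨ n))) ∨ w = F ∨ F = F
¬((¬((w ⊕ w) ∨ (n ∨ n))) ∨ w) = T

T


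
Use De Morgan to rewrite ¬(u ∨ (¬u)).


De Morgan: the negation of a disjunction is the conjunction of the negations.
Distribute ¬ across ∨, flipping it to ∧, and negate each literal.

(¬u) ∧ u


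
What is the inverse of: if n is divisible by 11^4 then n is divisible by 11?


The inverse of (P → Q) is (¬P → ¬Q). It is equivalent to the converse, not to the original.
Here P = 'n is divisible by 11^4' and Q = 'n is divisible by 11'.

If not (n is divisible by 11^4), then not (n is divisible by 11).


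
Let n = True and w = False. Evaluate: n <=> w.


Biconditional is true when both operands have the same truth value.
Substitute: n=True, w=False.
True <=> False evaluates to False.

False


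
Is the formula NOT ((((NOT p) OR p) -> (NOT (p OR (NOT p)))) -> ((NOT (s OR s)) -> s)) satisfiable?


Check all 4 assignments over {p, s}:
p | s | φ
---------
F | F | F
T | F | F
F | T | F
T | T | F
No assignment makes the formula true.

Unsatisfiable.


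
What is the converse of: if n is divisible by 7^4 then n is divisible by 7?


The converse of (P → Q) is (Q → P). It is not in general equivalent to the original.
Here P = 'n is divisible by 7^4' and Q = 'n is divisible by 7'.

If n is divisible by 7, then n is divisible by 7^4.


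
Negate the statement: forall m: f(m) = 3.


¬(forall x: φ) = exists x: ¬φ, and ¬(exists x: φ) = forall x: ¬φ.
Apply to the universal statement.

exists m: ~(f(m) = 3)


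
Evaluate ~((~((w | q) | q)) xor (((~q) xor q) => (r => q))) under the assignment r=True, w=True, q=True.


Substitute r=True, w=True, q=True:
w | q = True | True = True
(w | q) | q = True | True = True
~((w | q) | q) = False
~q = False
(~q) xor q = False xor True = True
r => q = True => True = True
((~q) xor q) => (r => q) = True => True = True
(~((w | q) | q)) xor (((~q) xor q) => (r => q)) = False xor True = True
~((~((w | q) | q)) xor (((~q) xor q) => (r => q))) = False

False


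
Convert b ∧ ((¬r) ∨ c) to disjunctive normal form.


Step 1: Distribute ∧ over ∨: b ∧ ((¬r) ∨ c) = (b ∧ (¬r)) ∨ (b ∧ c).

(b ∧ (¬r)) ∨ (b ∧ c)


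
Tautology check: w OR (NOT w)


Build the truth table over {w}:
w | φ
-----
F | T
T | T
Every row evaluates to true.

Yes, it is a tautology.


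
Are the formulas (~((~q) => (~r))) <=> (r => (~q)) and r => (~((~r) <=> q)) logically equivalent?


Compare truth tables:
q | r | φ | ψ
-------------
False | False | False | True
True | False | False | True
False | True | True | False
True | True | True | True
They differ at row 1 (q=False, r=False): φ=False but ψ=True.

No, they are not logically equivalent.


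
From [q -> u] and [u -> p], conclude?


Hypothetical syllogism: from (P → Q) and (Q → R), infer (P → R).
Chain the two implications through the shared middle term 'u'.

q -> p


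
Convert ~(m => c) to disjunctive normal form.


Step 1: Rewrite implication then negate: ¬(¬m ∨ c) = m ∧ ¬c.

m & (~c)


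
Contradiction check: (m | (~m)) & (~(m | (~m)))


Truth table over {m}:
m | φ
-----
False | False
True | False
Every row is false.

Yes, it is a contradiction.


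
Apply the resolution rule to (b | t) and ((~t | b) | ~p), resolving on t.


The clauses contain complementary literals t and ~t.
Resolution eliminates this pair and disjoins the remaining literals (merging duplicates).

(b | ~p)


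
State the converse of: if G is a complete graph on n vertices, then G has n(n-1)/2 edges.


The converse of (P → Q) is (Q → P). It is not in general equivalent to the original.
Here P = 'G is a complete graph on n vertices' and Q = 'G has n(n-1)/2 edges'.

If G has n(n-1)/2 edges, then G is a complete graph on n vertices.


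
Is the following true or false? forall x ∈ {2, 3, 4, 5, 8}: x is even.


Evaluate the predicate on each element: 2:True, 3:False, 4:True, 5:False, 8:True.
Counterexample x = 3 fails the predicate.

False


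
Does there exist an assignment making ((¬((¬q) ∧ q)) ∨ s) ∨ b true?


Search for a satisfying assignment over {b, q, s}.
Try b=F, q=F, s=F: the formula evaluates to T.
A satisfying assignment exists.

Satisfiable.


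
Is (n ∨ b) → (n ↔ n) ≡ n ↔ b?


Compare truth tables:
b | n | φ | ψ
-------------
F | F | T | T
T | F | T | F
F | T | T | F
T | T | T | T
They differ at row 2 (b=T, n=F): φ=T but ψ=F.

No, they are not logically equivalent.


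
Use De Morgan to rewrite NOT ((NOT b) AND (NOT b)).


De Morgan: the negation of a conjunction is the disjunction of the negations.
Distribute NOT across AND, flipping it to OR, and negate each literal.

b OR b


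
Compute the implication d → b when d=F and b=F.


Implication is false only when antecedent is true and consequent is false.
Substitute: d=F, b=F.
F → F evaluates to T.

T


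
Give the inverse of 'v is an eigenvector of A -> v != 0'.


The inverse of (P → Q) is (¬P → ¬Q). It is equivalent to the converse, not to the original.
Here P = 'v is an eigenvector of A' and Q = 'v != 0'.

If not (v is an eigenvector of A), then not (v != 0).


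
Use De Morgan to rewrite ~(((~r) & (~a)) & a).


De Morgan: the negation of a conjunction is the disjunction of the negations.
Distribute ~ across &, flipping it to |, and negate each literal.

(r | a) | (~a)


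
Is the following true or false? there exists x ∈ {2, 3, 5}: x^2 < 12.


Evaluate the predicate on each element: 2:T, 3:T, 5:F.
Witness x = 2 satisfies the predicate.

T


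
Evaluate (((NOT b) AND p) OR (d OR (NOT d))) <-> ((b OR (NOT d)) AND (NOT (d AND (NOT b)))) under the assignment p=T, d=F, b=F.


Substitute p=T, d=F, b=F:
… (earlier sub-steps elided)
NOT d = T
d OR (NOT d) = F OR T = T
((NOT b) AND p) OR (d OR (NOT d)) = T OR T = T
NOT d = T
b OR (NOT d) = F OR T = T
NOT b = T
d AND (NOT b) = F AND T = F
NOT (d AND (NOT b)) = T
(b OR (NOT d)) AND (NOT (d AND (NOT b))) = T AND T = T
(((NOT b) AND p) OR (d OR (NOT d))) <-> ((b OR (NOT d)) AND (NOT (d AND (NOT b)))) = T <-> T = T

T


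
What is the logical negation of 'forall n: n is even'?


¬(forall x: φ) = exists x: ¬φ, and ¬(exists x: φ) = forall x: ¬φ.
Apply to the universal statement.

exists n: ~(n is even)


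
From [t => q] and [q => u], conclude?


Hypothetical syllogism: from (P → Q) and (Q → R), infer (P → R).
Chain the two implications through the shared middle term 'q'.

t => u


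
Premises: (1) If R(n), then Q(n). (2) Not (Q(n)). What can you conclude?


Modus tollens: from (P → Q) and ¬Q, infer ¬P.
Q = 'Q(n)' is denied; since P → Q, P must also fail.

Not (R(n)).


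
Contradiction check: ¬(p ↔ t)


Truth table over {p, t}:
p | t | φ
---------
F | F | F
T | F | T
F | T | T
T | T | F
Satisfying assignment at row 2: p=T, t=F gives T.

No, it is not a contradiction.


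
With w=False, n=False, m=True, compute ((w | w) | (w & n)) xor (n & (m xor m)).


Substitute w=False, n=False, m=True:
w | w = False | False = False
w & n = False & False = False
(w | w) | (w & n) = False | False = False
m xor m = True xor True = False
n & (m xor m) = False & False = False
((w | w) | (w & n)) xor (n & (m xor m)) = False xor False = False

False


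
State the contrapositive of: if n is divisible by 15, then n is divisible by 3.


The contrapositive of (P → Q) is (¬Q → ¬P); it is logically equivalent to the original.
Here P = 'n is divisible by 15' and Q = 'n is divisible by 3'.

If not (n is divisible by 3), then not (n is divisible by 15).


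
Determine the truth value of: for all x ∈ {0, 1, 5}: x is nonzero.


Evaluate the predicate on each element: 0:F, 1:T, 5:T.
Counterexample x = 0 fails the predicate.

F


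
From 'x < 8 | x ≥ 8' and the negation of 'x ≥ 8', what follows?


Disjunctive syllogism: from (P ∨ Q) and ¬P, infer Q.
One disjunct, 'x ≥ 8', is ruled out; the other must hold.

x < 8


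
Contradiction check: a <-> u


Truth table over {a, u}:
a | u | φ
---------
F | F | T
T | F | F
F | T | F
T | T | T
Satisfying assignment at row 1: a=F, u=F gives T.

No, it is not a contradiction.


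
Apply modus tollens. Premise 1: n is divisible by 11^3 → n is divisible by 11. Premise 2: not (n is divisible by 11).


Modus tollens: from (P → Q) and ¬Q, infer ¬P.
Q = 'n is divisible by 11' is denied; since P → Q, P must also fail.

Not (n is divisible by 11^3).


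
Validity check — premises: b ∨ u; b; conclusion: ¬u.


This is affirming a disjunct (fallacy). There exist truth assignments where the premises are all true but the conclusion is false.

Invalid.


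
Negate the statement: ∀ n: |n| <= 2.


¬(∀ x: φ) = ∃ x: ¬φ, and ¬(∃ x: φ) = ∀ x: ¬φ.
Apply to the universal statement.

∃ n: ¬(|n| <= 2)


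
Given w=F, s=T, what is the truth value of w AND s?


Conjunction is true only when both operands are true.
Substitute: w=F, s=T.
F AND T evaluates to F.

F


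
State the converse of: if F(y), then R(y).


The converse of (P → Q) is (Q → P). It is not in general equivalent to the original.
Here P = 'F(y)' and Q = 'R(y)'.

If R(y), then F(y).


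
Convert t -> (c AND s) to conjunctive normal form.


Step 1: Rewrite t → (c ∧ s) as ¬t ∨ (c ∧ s).
Step 2: Distribute ∨ over ∧.

((NOT t) OR c) AND ((NOT t) OR s)


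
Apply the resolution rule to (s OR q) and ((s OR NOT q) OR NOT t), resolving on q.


The clauses contain complementary literals q and NOTq.
Resolution eliminates this pair and disjoins the remaining literals (merging duplicates).

(s OR NOT t)


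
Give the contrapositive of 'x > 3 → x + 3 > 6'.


The contrapositive of (P → Q) is (¬Q → ¬P); it is logically equivalent to the original.
Here P = 'x > 3' and Q = 'x + 3 > 6'.

If not (x + 3 > 6), then not (x > 3).


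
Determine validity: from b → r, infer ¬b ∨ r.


This matches the form of material implication: the conclusion follows in every model of the premises.

Valid.


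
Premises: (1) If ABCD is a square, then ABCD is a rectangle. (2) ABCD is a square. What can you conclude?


Modus ponens: from (P → Q) and P, infer Q.
P = 'ABCD is a square' is asserted, and P → Q holds, so Q follows.

ABCD is a rectangle.


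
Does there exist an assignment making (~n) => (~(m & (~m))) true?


Search for a satisfying assignment over {m, n}.
Try m=False, n=False: the formula evaluates to True.
A satisfying assignment exists.

Satisfiable.


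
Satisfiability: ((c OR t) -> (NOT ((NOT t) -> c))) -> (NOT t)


Search for a satisfying assignment over {c, t}.
Try c=F, t=F: the formula evaluates to T.
A satisfying assignment exists.

Satisfiable.


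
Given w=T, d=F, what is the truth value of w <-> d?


Biconditional is true when both operands have the same truth value.
Substitute: w=T, d=F.
T <-> F evaluates to F.

F


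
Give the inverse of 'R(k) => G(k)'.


The inverse of (P → Q) is (¬P → ¬Q). It is equivalent to the converse, not to the original.
Here P = 'R(k)' and Q = 'G(k)'.

If not (R(k)), then not (G(k)).


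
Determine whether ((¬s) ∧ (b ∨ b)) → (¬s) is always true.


Build the truth table over {b, s}:
b | s | φ
---------
F | F | T
T | F | T
F | T | T
T | T | T
Every row evaluates to true.

Yes, it is a tautology.


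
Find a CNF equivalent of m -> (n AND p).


Step 1: Rewrite m → (n ∧ p) as ¬m ∨ (n ∧ p).
Step 2: Distribute ∨ over ∧.

((NOT m) OR n) AND ((NOT m) OR p)


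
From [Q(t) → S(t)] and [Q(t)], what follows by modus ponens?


Modus ponens: from (P → Q) and P, infer Q.
P = 'Q(t)' is asserted, and P → Q holds, so Q follows.

S(t).


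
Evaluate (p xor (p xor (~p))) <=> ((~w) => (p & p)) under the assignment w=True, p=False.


Substitute w=True, p=False:
~p = True
p xor (~p) = False xor True = True
p xor (p xor (~p)) = False xor True = True
~w = False
p & p = False & False = False
(~w) => (p & p) = False => False = True
(p xor (p xor (~p))) <=> ((~w) => (p & p)) = True <=> True = True

True


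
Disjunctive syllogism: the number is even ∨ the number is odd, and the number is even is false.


Disjunctive syllogism: from (P ∨ Q) and ¬P, infer Q.
One disjunct, 'the number is even', is ruled out; the other must hold.

the number is odd


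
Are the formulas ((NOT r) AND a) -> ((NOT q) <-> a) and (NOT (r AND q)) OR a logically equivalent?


Compare truth tables:
a | q | r | φ | ψ
-----------------
F | F | F | T | T
T | F | F | T | T
F | T | F | T | T
T | T | F | F | T
F | F | T | T | T
T | F | T | T | T
F | T | T | T | F
T | T | T | T | T
They differ at row 4 (a=T, q=T, r=F): φ=F but ψ=T.

No, they are not logically equivalent.


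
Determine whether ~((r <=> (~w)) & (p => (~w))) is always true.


Build the truth table over {p, r, w}:
p | r | w | φ
-------------
False | False | False | True
True | False | False | True
False | True | False | False
True | True | False | False
False | False | True | False
True | False | True | True
False | True | True | True
True | True | True | True
Counterexample at row 3: with p=False, r=True, w=False, the formula is False.

No, it is not a tautology.


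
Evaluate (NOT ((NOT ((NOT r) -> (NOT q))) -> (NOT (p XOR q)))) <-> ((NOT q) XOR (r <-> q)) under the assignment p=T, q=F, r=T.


Substitute p=T, q=F, r=T:
… (earlier sub-steps elided)
(NOT r) -> (NOT q) = F -> T = T
NOT ((NOT r) -> (NOT q)) = F
p XOR q = T XOR F = T
NOT (p XOR q) = F
(NOT ((NOT r) -> (NOT q))) -> (NOT (p XOR q)) = F -> F = T
NOT ((NOT ((NOT r) -> (NOT q))) -> (NOT (p XOR q))) = F
NOT q = T
r <-> q = T <-> F = F
(NOT q) XOR (r <-> q) = T XOR F = T
(NOT ((NOT ((NOT r) -> (NOT q))) -> (NOT (p XOR q)))) <-> ((NOT q) XOR (r <-> q)) = F <-> T = F

F


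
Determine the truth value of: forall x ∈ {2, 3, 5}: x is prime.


Evaluate the predicate on each element: 2:True, 3:True, 5:True.
Every element satisfies the predicate.

True


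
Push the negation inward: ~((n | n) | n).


De Morgan: the negation of a disjunction is the conjunction of the negations.
Distribute ~ across |, flipping it to &, and negate each literal.

((~n) & (~n)) & (~n)


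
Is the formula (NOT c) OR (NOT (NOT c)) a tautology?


Build the truth table over {c}:
c | φ
-----
F | T
T | T
Every row evaluates to true.

Yes, it is a tautology.


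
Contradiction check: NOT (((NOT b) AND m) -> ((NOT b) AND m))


Truth table over {b, m}:
b | m | φ
---------
F | F | F
T | F | F
F | T | F
T | T | F
Every row is false.

Yes, it is a contradiction.


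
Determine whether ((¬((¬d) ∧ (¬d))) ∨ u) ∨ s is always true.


Build the truth table over {d, s, u}:
d | s | u | φ
-------------
F | F | F | F
T | F | F | T
F | T | F | T
T | T | F | T
F | F | T | T
T | F | T | T
F | T | T | T
T | T | T | T
Counterexample at row 1: with d=F, s=F, u=F, the formula is F.

No, it is not a tautology.


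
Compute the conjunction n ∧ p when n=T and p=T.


Conjunction is true only when both operands are true.
Substitute: n=T, p=T.
T ∧ T evaluates to T.

T


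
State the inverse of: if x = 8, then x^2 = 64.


The inverse of (P → Q) is (¬P → ¬Q). It is equivalent to the converse, not to the original.
Here P = 'x = 8' and Q = 'x^2 = 64'.

If not (x = 8), then not (x^2 = 64).


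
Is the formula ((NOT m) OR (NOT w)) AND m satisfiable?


Search for a satisfying assignment over {m, w}.
Try m=T, w=F: the formula evaluates to T.
A satisfying assignment exists.

Satisfiable.


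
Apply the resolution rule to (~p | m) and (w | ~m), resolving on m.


The clauses contain complementary literals m and ~m.
Resolution eliminates this pair and disjoins the remaining literals (merging duplicates).

(~p | w)


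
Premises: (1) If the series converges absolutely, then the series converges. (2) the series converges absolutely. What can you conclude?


Modus ponens: from (P → Q) and P, infer Q.
P = 'the series converges absolutely' is asserted, and P → Q holds, so Q follows.

the series converges.


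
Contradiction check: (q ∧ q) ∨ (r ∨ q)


Truth table over {q, r}:
q | r | φ
---------
F | F | F
T | F | T
F | T | T
T | T | T
Satisfying assignment at row 2: q=T, r=F gives T.

No, it is not a contradiction.


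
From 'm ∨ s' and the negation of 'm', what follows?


Disjunctive syllogism: from (P ∨ Q) and ¬P, infer Q.
One disjunct, 'm', is ruled out; the other must hold.

s


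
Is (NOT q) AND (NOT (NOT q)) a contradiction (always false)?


Truth table over {q}:
q | φ
-----
F | F
T | F
Every row is false.

Yes, it is a contradiction.


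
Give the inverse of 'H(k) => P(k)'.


The inverse of (P → Q) is (¬P → ¬Q). It is equivalent to the converse, not to the original.
Here P = 'H(k)' and Q = 'P(k)'.

If not (H(k)), then not (P(k)).


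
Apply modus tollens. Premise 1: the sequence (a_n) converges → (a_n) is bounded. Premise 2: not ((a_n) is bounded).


Modus tollens: from (P → Q) and ¬Q, infer ¬P.
Q = '(a_n) is bounded' is denied; since P → Q, P must also fail.

Not (the sequence (a_n) converges).


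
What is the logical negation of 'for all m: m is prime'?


¬(for all x: φ) = there exists x: ¬φ, and ¬(there exists x: φ) = for all x: ¬φ.
Apply to the universal statement.

there exists m: NOT(m is prime)


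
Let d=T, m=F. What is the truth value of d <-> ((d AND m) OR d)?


Substitute d=T, m=F:
d AND m = T AND F = F
(d AND m) OR d = F OR T = T
d <-> ((d AND m) OR d) = T <-> T = T

T


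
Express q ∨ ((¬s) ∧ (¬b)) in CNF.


Step 1: Distribute ∨ over ∧: q ∨ ((¬s) ∧ (¬b)) = (q ∨ (¬s)) ∧ (q ∨ (¬b)).

(q ∨ (¬s)) ∧ (q ∨ (¬b))


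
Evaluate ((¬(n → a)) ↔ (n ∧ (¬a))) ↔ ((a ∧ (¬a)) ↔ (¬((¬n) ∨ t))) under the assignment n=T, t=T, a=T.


Substitute n=T, t=T, a=T:
… (earlier sub-steps elided)
¬a = F
n ∧ (¬a) = T ∧ F = F
(¬(n → a)) ↔ (n ∧ (¬a)) = F ↔ F = T
¬a = F
a ∧ (¬a) = T ∧ F = F
¬n = F
(¬n) ∨ t = F ∨ T = T
¬((¬n) ∨ t) = F
(a ∧ (¬a)) ↔ (¬((¬n) ∨ t)) = F ↔ F = T
((¬(n → a)) ↔ (n ∧ (¬a))) ↔ ((a ∧ (¬a)) ↔ (¬((¬n) ∨ t))) = T ↔ T = T

T


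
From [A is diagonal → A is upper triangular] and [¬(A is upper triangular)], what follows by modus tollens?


Modus tollens: from (P → Q) and ¬Q, infer ¬P.
Q = 'A is upper triangular' is denied; since P → Q, P must also fail.

Not (A is diagonal).


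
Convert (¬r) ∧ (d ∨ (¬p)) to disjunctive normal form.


Step 1: Distribute ∧ over ∨: (¬r) ∧ (d ∨ (¬p)) = ((¬r) ∧ d) ∨ ((¬r) ∧ (¬p)).

((¬r) ∧ d) ∨ ((¬r) ∧ (¬p))


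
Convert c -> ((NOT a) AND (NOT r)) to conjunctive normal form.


Step 1: Rewrite c → ((¬a) ∧ (¬r)) as ¬c ∨ ((¬a) ∧ (¬r)).
Step 2: Distribute ∨ over ∧.

((NOT c) OR (NOT a)) AND ((NOT c) OR (NOT r))


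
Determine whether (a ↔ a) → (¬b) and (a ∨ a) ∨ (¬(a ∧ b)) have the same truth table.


Compare truth tables:
a | b | φ | ψ
-------------
F | F | T | T
T | F | T | T
F | T | F | T
T | T | F | T
They differ at row 3 (a=F, b=T): φ=F but ψ=T.

No, they are not logically equivalent.


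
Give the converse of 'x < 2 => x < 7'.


The converse of (P → Q) is (Q → P). It is not in general equivalent to the original.
Here P = 'x < 2' and Q = 'x < 7'.

If x < 7, then x < 2.


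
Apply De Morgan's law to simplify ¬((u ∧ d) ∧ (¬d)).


De Morgan: the negation of a conjunction is the disjunction of the negations.
Distribute ¬ across ∧, flipping it to ∨, and negate each literal.

((¬u) ∨ (¬d)) ∨ d


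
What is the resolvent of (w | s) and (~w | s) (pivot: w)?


The clauses contain complementary literals w and ~w.
Resolution eliminates this pair and disjoins the remaining literals (merging duplicates).

s


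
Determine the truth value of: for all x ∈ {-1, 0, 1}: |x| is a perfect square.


Evaluate the predicate on each element: -1:T, 0:T, 1:T.
Every element satisfies the predicate.

T


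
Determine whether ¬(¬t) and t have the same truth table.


Compare truth tables:
t | φ | ψ
---------
F | F | F
T | T | T
The columns φ and ψ agree on every row.

Yes, they are logically equivalent.


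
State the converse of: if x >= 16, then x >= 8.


The converse of (P → Q) is (Q → P). It is not in general equivalent to the original.
Here P = 'x >= 16' and Q = 'x >= 8'.

If x >= 8, then x >= 16.


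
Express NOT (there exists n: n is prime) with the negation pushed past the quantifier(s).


¬(for all x: φ) = there exists x: ¬φ, and ¬(there exists x: φ) = for all x: ¬φ.
Apply to the existential statement.

for all n: NOT(n is prime)


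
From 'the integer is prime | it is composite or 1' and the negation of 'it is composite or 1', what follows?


Disjunctive syllogism: from (P ∨ Q) and ¬P, infer Q.
One disjunct, 'it is composite or 1', is ruled out; the other must hold.

the integer is prime


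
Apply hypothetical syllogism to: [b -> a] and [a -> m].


Hypothetical syllogism: from (P → Q) and (Q → R), infer (P → R).
Chain the two implications through the shared middle term 'a'.

b -> m


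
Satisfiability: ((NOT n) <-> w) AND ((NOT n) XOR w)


Check all 4 assignments over {n, w}:
n | w | φ
---------
F | F | F
T | F | F
F | T | F
T | T | F
No assignment makes the formula true.

Unsatisfiable.


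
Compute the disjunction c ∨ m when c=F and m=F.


Disjunction is false only when both operands are false.
Substitute: c=F, m=F.
F ∨ F evaluates to F.

F


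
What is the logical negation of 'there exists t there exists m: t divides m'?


Negation flips each quantifier (∀↔∃) and negates the inner predicate.
¬(there exists t there exists m: φ) = for all t for all m: ¬φ.

for all t for all m: NOT(t divides m)


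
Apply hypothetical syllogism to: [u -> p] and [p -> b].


Hypothetical syllogism: from (P → Q) and (Q → R), infer (P → R).
Chain the two implications through the shared middle term 'p'.

u -> b


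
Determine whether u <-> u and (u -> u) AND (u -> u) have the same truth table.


Compare truth tables:
u | φ | ψ
---------
F | T | T
T | T | T
The columns φ and ψ agree on every row.

Yes, they are logically equivalent.


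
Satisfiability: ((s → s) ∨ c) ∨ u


Search for a satisfying assignment over {c, s, u}.
Try c=F, s=F, u=F: the formula evaluates to T.
A satisfying assignment exists.

Satisfiable.


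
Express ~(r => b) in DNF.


Step 1: Rewrite implication then negate: ¬(¬r ∨ b) = r ∧ ¬b.

r & (~b)


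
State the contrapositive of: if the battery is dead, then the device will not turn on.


The contrapositive of (P → Q) is (¬Q → ¬P); it is logically equivalent to the original.
Here P = 'the battery is dead' and Q = 'the device will not turn on'.

If not (the device will not turn on), then not (the battery is dead).


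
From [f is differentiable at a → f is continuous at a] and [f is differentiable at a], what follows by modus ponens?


Modus ponens: from (P → Q) and P, infer Q.
P = 'f is differentiable at a' is asserted, and P → Q holds, so Q follows.

f is continuous at a.


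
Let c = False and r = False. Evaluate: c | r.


Disjunction is false only when both operands are false.
Substitute: c=False, r=False.
False | False evaluates to False.

False


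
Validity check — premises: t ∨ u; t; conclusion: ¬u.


This is affirming a disjunct (fallacy). There exist truth assignments where the premises are all true but the conclusion is false.

Invalid.


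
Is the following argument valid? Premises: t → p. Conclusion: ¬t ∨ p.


This matches the form of material implication: the conclusion follows in every model of the premises.

Valid.


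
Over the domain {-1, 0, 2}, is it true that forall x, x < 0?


Evaluate the predicate on each element: -1:True, 0:False, 2:False.
Counterexample x = 0 fails the predicate.

False


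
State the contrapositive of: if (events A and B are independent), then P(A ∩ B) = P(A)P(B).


The contrapositive of (P → Q) is (¬Q → ¬P); it is logically equivalent to the original.
Here P = '(events A and B are independent)' and Q = 'P(A ∩ B) = P(A)P(B)'.

If not (P(A ∩ B) = P(A)P(B)), then not ((events A and B are independent)).


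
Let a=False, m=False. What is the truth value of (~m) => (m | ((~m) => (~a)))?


Substitute a=False, m=False:
~m = True
~m = True
~a = True
(~m) => (~a) = True => True = True
m | ((~m) => (~a)) = False | True = True
(~m) => (m | ((~m) => (~a))) = True => True = True

True


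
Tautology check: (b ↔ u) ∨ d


Build the truth table over {b, d, u}:
b | d | u | φ
-------------
F | F | F | T
T | F | F | F
F | T | F | T
T | T | F | T
F | F | T | F
T | F | T | T
F | T | T | T
T | T | T | T
Counterexample at row 2: with b=T, d=F, u=F, the formula is F.

No, it is not a tautology.


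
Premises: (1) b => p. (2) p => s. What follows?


Hypothetical syllogism: from (P → Q) and (Q → R), infer (P → R).
Chain the two implications through the shared middle term 'p'.

b => s


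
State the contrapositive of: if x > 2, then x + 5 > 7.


The contrapositive of (P → Q) is (¬Q → ¬P); it is logically equivalent to the original.
Here P = 'x > 2' and Q = 'x + 5 > 7'.

If not (x + 5 > 7), then not (x > 2).


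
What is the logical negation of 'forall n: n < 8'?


¬(forall x: φ) = exists x: ¬φ, and ¬(exists x: φ) = forall x: ¬φ.
Apply to the universal statement.

exists n: ~(n < 8)


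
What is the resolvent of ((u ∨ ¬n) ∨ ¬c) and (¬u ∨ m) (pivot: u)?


The clauses contain complementary literals u and ¬u.
Resolution eliminates this pair and disjoins the remaining literals (merging duplicates).

((¬n ∨ ¬c) ∨ m)


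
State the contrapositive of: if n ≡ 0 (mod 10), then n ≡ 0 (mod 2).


The contrapositive of (P → Q) is (¬Q → ¬P); it is logically equivalent to the original.
Here P = 'n ≡ 0 (mod 10)' and Q = 'n ≡ 0 (mod 2)'.

If not (n ≡ 0 (mod 2)), then not (n ≡ 0 (mod 10)).


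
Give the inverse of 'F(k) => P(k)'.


The inverse of (P → Q) is (¬P → ¬Q). It is equivalent to the converse, not to the original.
Here P = 'F(k)' and Q = 'P(k)'.

If not (F(k)), then not (P(k)).


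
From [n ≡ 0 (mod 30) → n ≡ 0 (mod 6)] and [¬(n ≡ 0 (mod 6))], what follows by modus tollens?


Modus tollens: from (P → Q) and ¬Q, infer ¬P.
Q = 'n ≡ 0 (mod 6)' is denied; since P → Q, P must also fail.

Not (n ≡ 0 (mod 30)).


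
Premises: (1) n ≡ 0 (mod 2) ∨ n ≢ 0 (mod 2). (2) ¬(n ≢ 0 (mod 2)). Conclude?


Disjunctive syllogism: from (P ∨ Q) and ¬P, infer Q.
One disjunct, 'n ≢ 0 (mod 2)', is ruled out; the other must hold.

n ≡ 0 (mod 2)


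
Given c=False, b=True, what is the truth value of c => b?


Implication is false only when antecedent is true and consequent is false.
Substitute: c=False, b=True.
False => True evaluates to True.

True


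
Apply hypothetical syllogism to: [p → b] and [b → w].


Hypothetical syllogism: from (P → Q) and (Q → R), infer (P → R).
Chain the two implications through the shared middle term 'b'.

p → w


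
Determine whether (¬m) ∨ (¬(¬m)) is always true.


Build the truth table over {m}:
m | φ
-----
F | T
T | T
Every row evaluates to true.

Yes, it is a tautology.


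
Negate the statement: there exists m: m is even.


¬(for all x: φ) = there exists x: ¬φ, and ¬(there exists x: φ) = for all x: ¬φ.
Apply to the existential statement.

for all m: NOT(m is even)


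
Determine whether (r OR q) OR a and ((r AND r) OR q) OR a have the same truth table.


Compare truth tables:
a | q | r | φ | ψ
-----------------
F | F | F | F | F
T | F | F | T | T
F | T | F | T | T
T | T | F | T | T
F | F | T | T | T
T | F | T | T | T
F | T | T | T | T
T | T | T | T | T
The columns φ and ψ agree on every row.

Yes, they are logically equivalent.


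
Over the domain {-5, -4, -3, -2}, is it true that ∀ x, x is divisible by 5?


Evaluate the predicate on each element: -5:T, -4:F, -3:F, -2:F.
Counterexample x = -4 fails the predicate.

F


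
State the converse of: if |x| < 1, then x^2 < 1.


The converse of (P → Q) is (Q → P). It is not in general equivalent to the original.
Here P = '|x| < 1' and Q = 'x^2 < 1'.

If x^2 < 1, then |x| < 1.


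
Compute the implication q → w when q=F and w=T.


Implication is false only when antecedent is true and consequent is false.
Substitute: q=F, w=T.
F → T evaluates to T.

T


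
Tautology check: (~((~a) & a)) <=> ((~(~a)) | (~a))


Build the truth table over {a}:
a | φ
-----
False | True
True | True
Every row evaluates to true.

Yes, it is a tautology.


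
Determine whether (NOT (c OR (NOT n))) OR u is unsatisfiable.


Truth table over {c, n, u}:
c | n | u | φ
-------------
F | F | F | F
T | F | F | F
F | T | F | T
T | T | F | F
F | F | T | T
T | F | T | T
F | T | T | T
T | T | T | T
Satisfying assignment at row 3: c=F, n=T, u=F gives T.

No, it is not a contradiction.


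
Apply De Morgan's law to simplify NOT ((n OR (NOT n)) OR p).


De Morgan: the negation of a disjunction is the conjunction of the negations.
Distribute NOT across OR, flipping it to AND, and negate each literal.

((NOT n) AND n) AND (NOT p)


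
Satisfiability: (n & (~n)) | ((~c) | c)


Search for a satisfying assignment over {c, n}.
Try c=False, n=False: the formula evaluates to True.
A satisfying assignment exists.

Satisfiable.
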